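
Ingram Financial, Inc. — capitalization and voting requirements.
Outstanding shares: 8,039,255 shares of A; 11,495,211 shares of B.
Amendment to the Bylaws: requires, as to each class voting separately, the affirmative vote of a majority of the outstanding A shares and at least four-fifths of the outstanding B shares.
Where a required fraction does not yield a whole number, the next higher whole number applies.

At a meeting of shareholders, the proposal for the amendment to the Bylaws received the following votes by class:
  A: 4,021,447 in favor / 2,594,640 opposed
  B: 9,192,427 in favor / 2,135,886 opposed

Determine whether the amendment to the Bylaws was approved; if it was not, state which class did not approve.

A: a majority of 8039255 is 4019628; 4,019,628 required, 4,021,447 in favor — approved.
B: 4/5 of 11495211 = 9196168.80, rounded up to 9196169; 9,196,169 required, 9,192,427 in favor — not approved.

Not approved — the B shares did not give the required vote.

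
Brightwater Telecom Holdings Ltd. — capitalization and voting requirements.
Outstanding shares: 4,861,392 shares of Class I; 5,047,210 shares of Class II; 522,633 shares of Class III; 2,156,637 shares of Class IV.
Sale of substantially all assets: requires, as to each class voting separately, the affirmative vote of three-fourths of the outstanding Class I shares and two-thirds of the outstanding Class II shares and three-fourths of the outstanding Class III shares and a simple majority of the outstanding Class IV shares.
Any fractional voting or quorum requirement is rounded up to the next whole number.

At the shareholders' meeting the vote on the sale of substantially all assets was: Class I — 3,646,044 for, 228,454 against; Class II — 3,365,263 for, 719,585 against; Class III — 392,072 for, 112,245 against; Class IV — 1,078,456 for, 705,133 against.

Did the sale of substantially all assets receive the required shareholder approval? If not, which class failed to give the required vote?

Approved — every class gave the required vote.

Class I: 3/4 of 4861392 = 3646044; 3,646,044 required, 3,646,044 in favor — approved.
Class II: 2/3 of 5047210 = 3364806.67, rounded up to 3364807; 3,364,807 required, 3,365,263 in favor — approved.
Class III: 3/4 of 522633 = 391974.75, rounded up to 391975; 391,975 required, 392,072 in favor — approved.
Class IV: a majority of 2156637 is 1078319; 1,078,319 required, 1,078,456 in favor — approved.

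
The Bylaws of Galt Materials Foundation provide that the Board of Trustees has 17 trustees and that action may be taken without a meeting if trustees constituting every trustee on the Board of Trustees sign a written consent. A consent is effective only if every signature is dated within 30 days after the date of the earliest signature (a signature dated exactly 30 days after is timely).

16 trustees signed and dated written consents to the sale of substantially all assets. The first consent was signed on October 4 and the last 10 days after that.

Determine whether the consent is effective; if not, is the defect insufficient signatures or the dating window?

Not effective — insufficient signatures.

Signatures required: every one of 17 — unanimous means all 17, so 17 needed; 16 signed. Insufficient.
Dating window: the latest signature is 10 days after the earliest; the limit is 30 days. Within the window.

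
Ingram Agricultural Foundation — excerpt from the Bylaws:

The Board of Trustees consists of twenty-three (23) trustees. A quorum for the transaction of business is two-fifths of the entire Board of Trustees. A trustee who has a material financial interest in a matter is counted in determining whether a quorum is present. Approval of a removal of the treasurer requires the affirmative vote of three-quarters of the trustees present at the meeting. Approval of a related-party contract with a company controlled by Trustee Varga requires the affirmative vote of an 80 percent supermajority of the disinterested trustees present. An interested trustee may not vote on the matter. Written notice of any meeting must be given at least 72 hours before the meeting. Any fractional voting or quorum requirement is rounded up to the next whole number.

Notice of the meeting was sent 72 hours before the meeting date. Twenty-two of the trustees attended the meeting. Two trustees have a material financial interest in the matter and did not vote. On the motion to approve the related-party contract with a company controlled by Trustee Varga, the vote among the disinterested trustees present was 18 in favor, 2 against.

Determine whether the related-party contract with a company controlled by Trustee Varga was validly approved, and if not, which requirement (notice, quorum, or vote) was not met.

Valid — all requirements satisfied.

Notice: 72 hours given; 72 required (72 ≥ 72). Satisfied.
Quorum: 22 present (interested trustees count toward quorum); quorum is 10. Satisfied.
Vote: the related-party contract with a company controlled by Trustee Varga requires four-fifths of the disinterested trustees present (22 − 2 = 20). 4/5 of 20 = 16, so 16 affirmative votes are needed; 18 voted in favor. Satisfied.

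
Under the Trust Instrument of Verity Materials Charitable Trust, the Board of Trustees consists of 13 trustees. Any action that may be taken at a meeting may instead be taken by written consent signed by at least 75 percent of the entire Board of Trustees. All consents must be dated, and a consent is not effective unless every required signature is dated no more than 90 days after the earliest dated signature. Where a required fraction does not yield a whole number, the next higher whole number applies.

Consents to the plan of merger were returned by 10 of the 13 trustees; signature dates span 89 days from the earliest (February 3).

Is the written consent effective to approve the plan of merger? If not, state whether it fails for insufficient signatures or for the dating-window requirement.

Effective — both the signature and dating-window requirements are satisfied.

Signatures required: at least 75 percent of 13 — 3/4 of 13 = 9.75, rounded up to 10, so 10 needed; 10 signed. Sufficient.
Dating window: the latest signature is 89 days after the earliest; the limit is 90 days. Within the window.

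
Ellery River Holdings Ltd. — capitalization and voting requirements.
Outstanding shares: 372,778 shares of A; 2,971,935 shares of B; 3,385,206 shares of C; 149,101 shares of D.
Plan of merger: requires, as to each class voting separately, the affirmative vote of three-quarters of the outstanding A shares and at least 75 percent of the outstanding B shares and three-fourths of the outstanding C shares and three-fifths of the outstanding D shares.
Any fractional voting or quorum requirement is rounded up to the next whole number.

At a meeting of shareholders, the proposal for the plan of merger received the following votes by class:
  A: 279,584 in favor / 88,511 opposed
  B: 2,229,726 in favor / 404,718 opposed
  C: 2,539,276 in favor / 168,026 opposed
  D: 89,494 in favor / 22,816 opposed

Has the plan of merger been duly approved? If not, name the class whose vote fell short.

Approved — every class gave the required vote.

A: 3/4 of 372778 = 279583.50, rounded up to 279584; 279,584 required, 279,584 in favor — approved.
B: 3/4 of 2971935 = 2228951.25, rounded up to 2228952; 2,228,952 required, 2,229,726 in favor — approved.
C: 3/4 of 3385206 = 2538904.50, rounded up to 2538905; 2,538,905 required, 2,539,276 in favor — approved.
D: 3/5 of 149101 = 89460.60, rounded up to 89461; 89,461 required, 89,494 in favor — approved.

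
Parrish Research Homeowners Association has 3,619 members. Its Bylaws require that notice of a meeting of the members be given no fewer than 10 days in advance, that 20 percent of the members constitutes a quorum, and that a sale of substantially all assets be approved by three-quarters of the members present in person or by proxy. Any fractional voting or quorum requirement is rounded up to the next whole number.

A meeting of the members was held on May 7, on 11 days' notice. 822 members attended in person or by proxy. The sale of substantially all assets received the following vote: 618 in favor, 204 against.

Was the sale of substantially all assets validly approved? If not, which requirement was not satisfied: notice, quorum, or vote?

Notice: 11 days given; 10 required. Satisfied.
Quorum: 20% of 3,619 = 723.80, rounded up to 724; 822 present. Satisfied.
Vote: requires three-fourths of those present (822); 3/4 of 822 = 616.50, rounded up to 617, so 617 needed; 618 in favor. Satisfied.

Valid — all requirements satisfied.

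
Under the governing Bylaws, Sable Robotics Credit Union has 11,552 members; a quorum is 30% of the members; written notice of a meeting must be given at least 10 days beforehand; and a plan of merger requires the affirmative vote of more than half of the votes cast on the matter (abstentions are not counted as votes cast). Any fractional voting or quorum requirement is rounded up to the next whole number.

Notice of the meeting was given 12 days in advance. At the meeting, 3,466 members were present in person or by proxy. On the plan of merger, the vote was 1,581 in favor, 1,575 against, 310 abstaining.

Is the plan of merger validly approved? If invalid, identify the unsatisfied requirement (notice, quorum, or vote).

Notice: 12 days given; 10 required. Satisfied.
Quorum: 30% of 11,552 = 3,465.60, rounded up to 3,466; 3,466 present. Satisfied.
Vote: requires a majority of the votes cast (3,466 − 310 abstaining = 3,156); a majority of 3156 is 1579, so 1,579 needed; 1,581 in favor. Satisfied.

Valid — all requirements satisfied.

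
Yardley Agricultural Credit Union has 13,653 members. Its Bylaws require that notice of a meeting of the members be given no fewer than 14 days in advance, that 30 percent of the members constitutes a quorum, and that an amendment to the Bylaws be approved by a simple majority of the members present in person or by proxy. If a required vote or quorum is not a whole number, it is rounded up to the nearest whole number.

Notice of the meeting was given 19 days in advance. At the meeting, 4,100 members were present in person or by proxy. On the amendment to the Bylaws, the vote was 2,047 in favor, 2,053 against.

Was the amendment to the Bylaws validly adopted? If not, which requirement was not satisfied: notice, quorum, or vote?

Invalid — vote requirement not satisfied.

Notice: 19 days given; 14 required. Satisfied.
Quorum: 30% of 13,653 = 4,095.90, rounded up to 4,096; 4,100 present. Satisfied.
Vote: requires a majority of those present (4,100); a majority of 4100 is 2051, so 2,051 needed; 2,047 in favor. Not satisfied.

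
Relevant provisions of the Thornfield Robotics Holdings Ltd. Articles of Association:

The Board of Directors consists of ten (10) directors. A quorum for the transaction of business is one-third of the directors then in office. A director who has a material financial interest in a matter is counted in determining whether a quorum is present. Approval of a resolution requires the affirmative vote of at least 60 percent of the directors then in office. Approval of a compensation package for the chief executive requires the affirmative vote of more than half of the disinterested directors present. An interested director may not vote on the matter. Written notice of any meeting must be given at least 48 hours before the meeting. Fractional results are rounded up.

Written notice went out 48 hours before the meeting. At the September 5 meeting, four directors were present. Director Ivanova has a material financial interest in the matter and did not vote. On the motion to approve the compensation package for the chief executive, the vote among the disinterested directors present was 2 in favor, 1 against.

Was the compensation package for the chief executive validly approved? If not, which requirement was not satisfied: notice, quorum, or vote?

Notice: 48 hours given; 48 required (48 ≥ 48). Satisfied.
Quorum: 4 present (interested directors count toward quorum); quorum is 4. Satisfied.
Vote: the compensation package for the chief executive requires a majority of the disinterested directors present (4 − 1 = 3). A majority of 3 is 2, so 2 affirmative votes are needed; 2 voted in favor. Satisfied.

Valid — all requirements satisfied.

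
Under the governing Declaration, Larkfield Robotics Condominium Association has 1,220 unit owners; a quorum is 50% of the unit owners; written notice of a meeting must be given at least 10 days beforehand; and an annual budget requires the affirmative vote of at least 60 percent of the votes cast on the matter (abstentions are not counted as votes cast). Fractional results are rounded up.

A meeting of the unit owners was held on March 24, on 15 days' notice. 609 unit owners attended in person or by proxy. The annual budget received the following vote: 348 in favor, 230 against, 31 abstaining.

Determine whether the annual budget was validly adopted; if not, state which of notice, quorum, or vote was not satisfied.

Invalid — quorum requirement not satisfied.

Notice: 15 days given; 10 required. Satisfied.
Quorum: 50% of 1,220 = 610; 609 present. Not satisfied.
Vote: requires three-fifths of the votes cast (609 − 31 abstaining = 578); 3/5 of 578 = 346.80, rounded up to 347, so 347 needed; 348 in favor. Satisfied.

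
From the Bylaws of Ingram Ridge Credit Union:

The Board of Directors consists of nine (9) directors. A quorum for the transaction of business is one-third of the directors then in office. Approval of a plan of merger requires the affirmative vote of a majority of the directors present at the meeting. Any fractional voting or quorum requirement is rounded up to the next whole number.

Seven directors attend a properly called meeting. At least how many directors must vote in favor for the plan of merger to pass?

4

The plan of merger requires a majority of the directors present (7).
A majority of 7 is 4.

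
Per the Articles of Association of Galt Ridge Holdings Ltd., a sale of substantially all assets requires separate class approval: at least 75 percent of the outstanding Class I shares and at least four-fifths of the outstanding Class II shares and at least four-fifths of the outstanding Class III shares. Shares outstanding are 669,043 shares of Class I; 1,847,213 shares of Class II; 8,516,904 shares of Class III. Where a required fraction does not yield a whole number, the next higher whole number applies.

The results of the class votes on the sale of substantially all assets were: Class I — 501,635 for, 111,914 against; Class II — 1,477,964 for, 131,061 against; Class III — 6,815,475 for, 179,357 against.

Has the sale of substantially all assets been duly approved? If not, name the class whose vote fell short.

Not approved — the Class I shares did not give the required vote.

Class I: 3/4 of 669043 = 501782.25, rounded up to 501783; 501,783 required, 501,635 in favor — not approved.
Class II: 4/5 of 1847213 = 1477770.40, rounded up to 1477771; 1,477,771 required, 1,477,964 in favor — approved.
Class III: 4/5 of 8516904 = 6813523.20, rounded up to 6813524; 6,813,524 required, 6,815,475 in favor — approved.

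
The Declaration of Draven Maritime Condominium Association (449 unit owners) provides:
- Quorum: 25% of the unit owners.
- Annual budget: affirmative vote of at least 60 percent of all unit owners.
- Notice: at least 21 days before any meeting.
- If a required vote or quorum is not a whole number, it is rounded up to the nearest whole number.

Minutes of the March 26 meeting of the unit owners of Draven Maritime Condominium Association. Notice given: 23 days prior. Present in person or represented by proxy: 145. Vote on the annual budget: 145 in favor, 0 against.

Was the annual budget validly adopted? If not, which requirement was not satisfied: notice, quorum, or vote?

Invalid — vote requirement not satisfied.

Notice: 23 days given; 21 required. Satisfied.
Quorum: 25% of 449 = 112.25, rounded up to 113; 145 present. Satisfied.
Vote: requires three-fifths of all unit owners (449); 3/5 of 449 = 269.40, rounded up to 270, so 270 needed; 145 in favor. Not satisfied.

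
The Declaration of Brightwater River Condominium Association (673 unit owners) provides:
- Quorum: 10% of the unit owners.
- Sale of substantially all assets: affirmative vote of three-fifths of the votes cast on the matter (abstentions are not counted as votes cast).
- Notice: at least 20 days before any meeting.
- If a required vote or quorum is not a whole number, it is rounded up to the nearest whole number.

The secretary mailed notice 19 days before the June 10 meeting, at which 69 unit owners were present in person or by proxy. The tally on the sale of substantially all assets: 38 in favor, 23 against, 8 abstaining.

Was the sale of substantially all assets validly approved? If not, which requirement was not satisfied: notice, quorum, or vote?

Invalid — notice requirement not satisfied.

Notice: 19 days given; 20 required. Not satisfied.
Quorum: 10% of 673 = 67.30, rounded up to 68; 69 present. Satisfied.
Vote: requires three-fifths of the votes cast (69 − 8 abstaining = 61); 3/5 of 61 = 36.60, rounded up to 37, so 37 needed; 38 in favor. Satisfied.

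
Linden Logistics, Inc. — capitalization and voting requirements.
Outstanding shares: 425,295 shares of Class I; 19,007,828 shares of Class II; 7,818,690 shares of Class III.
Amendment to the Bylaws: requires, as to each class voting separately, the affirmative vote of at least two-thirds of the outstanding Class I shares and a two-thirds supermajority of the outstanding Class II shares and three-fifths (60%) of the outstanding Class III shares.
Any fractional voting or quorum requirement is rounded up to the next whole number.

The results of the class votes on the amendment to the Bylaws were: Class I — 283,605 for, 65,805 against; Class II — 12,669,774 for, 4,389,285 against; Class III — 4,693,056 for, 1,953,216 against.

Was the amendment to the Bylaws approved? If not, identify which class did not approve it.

Class I: 2/3 of 425295 = 283530; 283,530 required, 283,605 in favor — approved.
Class II: 2/3 of 19007828 = 12671885.33, rounded up to 12671886; 12,671,886 required, 12,669,774 in favor — not approved.
Class III: 3/5 of 7818690 = 4691214; 4,691,214 required, 4,693,056 in favor — approved.

Not approved — the Class II shares did not give the required vote.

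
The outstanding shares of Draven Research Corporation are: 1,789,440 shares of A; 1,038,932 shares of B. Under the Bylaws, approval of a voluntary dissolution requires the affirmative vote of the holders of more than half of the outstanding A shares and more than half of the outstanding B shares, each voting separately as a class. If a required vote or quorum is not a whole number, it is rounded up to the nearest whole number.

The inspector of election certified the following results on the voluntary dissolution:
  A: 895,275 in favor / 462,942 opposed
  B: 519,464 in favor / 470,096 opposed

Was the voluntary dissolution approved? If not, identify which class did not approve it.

A: a majority of 1789440 is 894721; 894,721 required, 895,275 in favor — approved.
B: a majority of 1038932 is 519467; 519,467 required, 519,464 in favor — not approved.

Not approved — the B shares did not give the required vote.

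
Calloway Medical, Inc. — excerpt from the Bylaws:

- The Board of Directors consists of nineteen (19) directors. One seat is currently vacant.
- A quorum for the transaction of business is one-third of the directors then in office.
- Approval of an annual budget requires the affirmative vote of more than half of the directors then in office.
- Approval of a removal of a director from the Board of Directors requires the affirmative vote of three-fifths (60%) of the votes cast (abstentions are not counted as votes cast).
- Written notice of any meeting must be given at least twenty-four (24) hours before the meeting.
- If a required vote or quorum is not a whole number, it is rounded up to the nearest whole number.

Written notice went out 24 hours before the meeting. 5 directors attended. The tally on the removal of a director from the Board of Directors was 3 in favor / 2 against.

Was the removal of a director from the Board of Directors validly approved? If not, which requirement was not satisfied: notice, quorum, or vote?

Invalid — quorum requirement not satisfied.

Notice: 24 hours given; 24 required (24 ≥ 24). Satisfied.
Quorum: 5 present; quorum is 6. Not satisfied.
Vote: the removal of a director from the Board of Directors requires three-fifths of the votes cast (5). 3/5 of 5 = 3, so 3 affirmative votes are needed; 3 voted in favor. Satisfied. (Moot — without a quorum no business can be validly transacted.)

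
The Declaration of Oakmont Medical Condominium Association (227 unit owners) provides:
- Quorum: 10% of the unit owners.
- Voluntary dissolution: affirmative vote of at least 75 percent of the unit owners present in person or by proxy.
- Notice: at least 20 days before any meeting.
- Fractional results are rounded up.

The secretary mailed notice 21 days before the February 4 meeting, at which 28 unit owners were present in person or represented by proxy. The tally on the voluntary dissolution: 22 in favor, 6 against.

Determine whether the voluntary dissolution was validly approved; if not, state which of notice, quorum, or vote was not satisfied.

Notice: 21 days given; 20 required. Satisfied.
Quorum: 10% of 227 = 22.70, rounded up to 23; 28 present. Satisfied.
Vote: requires three-fourths of those present (28); 3/4 of 28 = 21, so 21 needed; 22 in favor. Satisfied.

Valid — all requirements satisfied.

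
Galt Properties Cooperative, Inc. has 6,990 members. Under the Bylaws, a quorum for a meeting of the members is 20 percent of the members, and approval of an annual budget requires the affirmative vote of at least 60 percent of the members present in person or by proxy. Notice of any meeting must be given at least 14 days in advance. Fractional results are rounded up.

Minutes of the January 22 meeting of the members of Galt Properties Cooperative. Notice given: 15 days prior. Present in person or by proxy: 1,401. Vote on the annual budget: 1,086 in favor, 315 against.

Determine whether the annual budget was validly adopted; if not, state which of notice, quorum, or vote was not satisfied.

Notice: 15 days given; 14 required. Satisfied.
Quorum: 20% of 6,990 = 1,398; 1,401 present. Satisfied.
Vote: requires three-fifths of those present (1,401); 3/5 of 1401 = 840.60, rounded up to 841, so 841 needed; 1,086 in favor. Satisfied.

Valid — all requirements satisfied.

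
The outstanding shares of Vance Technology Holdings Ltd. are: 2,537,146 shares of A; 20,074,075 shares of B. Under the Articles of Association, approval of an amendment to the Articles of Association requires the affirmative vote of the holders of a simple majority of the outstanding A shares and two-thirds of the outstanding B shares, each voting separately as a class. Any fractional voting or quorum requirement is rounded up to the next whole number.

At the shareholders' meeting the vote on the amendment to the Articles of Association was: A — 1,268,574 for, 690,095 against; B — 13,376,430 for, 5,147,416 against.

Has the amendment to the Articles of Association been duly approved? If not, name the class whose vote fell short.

Not approved — the B shares did not give the required vote.

A: a majority of 2537146 is 1268574; 1,268,574 required, 1,268,574 in favor — approved.
B: 2/3 of 20074075 = 13382716.67, rounded up to 13382717; 13,382,717 required, 13,376,430 in favor — not approved.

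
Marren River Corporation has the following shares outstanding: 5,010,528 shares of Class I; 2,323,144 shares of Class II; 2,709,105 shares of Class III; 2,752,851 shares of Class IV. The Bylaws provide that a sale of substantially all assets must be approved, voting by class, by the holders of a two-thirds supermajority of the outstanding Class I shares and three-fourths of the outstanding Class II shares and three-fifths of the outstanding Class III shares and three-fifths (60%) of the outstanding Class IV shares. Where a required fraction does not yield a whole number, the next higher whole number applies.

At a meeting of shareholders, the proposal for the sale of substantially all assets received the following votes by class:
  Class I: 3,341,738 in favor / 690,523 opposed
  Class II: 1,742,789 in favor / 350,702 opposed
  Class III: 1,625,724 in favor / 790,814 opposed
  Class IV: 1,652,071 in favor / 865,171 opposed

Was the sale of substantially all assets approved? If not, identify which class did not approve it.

Approved — every class gave the required vote.

Class I: 2/3 of 5010528 = 3340352; 3,340,352 required, 3,341,738 in favor — approved.
Class II: 3/4 of 2323144 = 1742358; 1,742,358 required, 1,742,789 in favor — approved.
Class III: 3/5 of 2709105 = 1625463; 1,625,463 required, 1,625,724 in favor — approved.
Class IV: 3/5 of 2752851 = 1651710.60, rounded up to 1651711; 1,651,711 required, 1,652,071 in favor — approved.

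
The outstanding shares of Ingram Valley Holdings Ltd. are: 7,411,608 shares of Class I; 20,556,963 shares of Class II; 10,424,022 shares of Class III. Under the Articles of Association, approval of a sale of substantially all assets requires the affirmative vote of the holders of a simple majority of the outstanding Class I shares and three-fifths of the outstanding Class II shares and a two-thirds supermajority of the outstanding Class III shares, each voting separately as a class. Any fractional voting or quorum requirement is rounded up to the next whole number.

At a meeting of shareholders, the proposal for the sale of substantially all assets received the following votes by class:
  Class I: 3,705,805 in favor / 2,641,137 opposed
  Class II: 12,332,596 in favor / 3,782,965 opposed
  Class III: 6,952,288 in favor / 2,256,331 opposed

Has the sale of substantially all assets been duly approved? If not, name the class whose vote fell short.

Class I: a majority of 7411608 is 3705805; 3,705,805 required, 3,705,805 in favor — approved.
Class II: 3/5 of 20556963 = 12334177.80, rounded up to 12334178; 12,334,178 required, 12,332,596 in favor — not approved.
Class III: 2/3 of 10424022 = 6949348; 6,949,348 required, 6,952,288 in favor — approved.

Not approved — the Class II shares did not give the required vote.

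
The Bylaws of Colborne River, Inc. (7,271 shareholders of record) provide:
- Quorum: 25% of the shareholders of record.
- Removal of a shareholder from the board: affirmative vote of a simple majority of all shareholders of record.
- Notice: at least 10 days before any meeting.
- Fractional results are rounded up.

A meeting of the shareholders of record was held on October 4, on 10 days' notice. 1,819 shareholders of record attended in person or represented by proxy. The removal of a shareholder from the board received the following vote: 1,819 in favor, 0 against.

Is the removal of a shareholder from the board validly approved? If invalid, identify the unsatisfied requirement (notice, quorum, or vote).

Notice: 10 days given; 10 required. Satisfied.
Quorum: 25% of 7,271 = 1,817.75, rounded up to 1,818; 1,819 present. Satisfied.
Vote: requires a majority of all shareholders of record (7,271); a majority of 7271 is 3636, so 3,636 needed; 1,819 in favor. Not satisfied.

Invalid — vote requirement not satisfied.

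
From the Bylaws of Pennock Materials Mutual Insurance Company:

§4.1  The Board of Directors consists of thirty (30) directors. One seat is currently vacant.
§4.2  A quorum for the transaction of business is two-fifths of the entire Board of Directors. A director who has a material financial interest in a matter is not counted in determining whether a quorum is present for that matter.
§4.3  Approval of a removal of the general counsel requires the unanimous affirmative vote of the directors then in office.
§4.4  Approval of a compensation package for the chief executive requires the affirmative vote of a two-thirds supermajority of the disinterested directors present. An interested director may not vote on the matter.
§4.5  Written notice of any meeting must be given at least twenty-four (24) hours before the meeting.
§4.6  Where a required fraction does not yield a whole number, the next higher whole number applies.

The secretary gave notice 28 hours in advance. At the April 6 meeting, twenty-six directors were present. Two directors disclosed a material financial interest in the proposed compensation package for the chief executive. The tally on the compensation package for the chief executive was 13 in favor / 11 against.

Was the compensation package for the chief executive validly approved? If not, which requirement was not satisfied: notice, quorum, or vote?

Notice: 28 hours given; 24 required (28 ≥ 24). Satisfied.
Quorum: 26 present, but the 2 interested directors do not count, leaving 24. Quorum is 12. Satisfied.
Vote: the compensation package for the chief executive requires two-thirds of the disinterested directors present (26 − 2 = 24). 2/3 of 24 = 16, so 16 affirmative votes are needed; 13 voted in favor. Not satisfied.

Invalid — vote requirement not satisfied.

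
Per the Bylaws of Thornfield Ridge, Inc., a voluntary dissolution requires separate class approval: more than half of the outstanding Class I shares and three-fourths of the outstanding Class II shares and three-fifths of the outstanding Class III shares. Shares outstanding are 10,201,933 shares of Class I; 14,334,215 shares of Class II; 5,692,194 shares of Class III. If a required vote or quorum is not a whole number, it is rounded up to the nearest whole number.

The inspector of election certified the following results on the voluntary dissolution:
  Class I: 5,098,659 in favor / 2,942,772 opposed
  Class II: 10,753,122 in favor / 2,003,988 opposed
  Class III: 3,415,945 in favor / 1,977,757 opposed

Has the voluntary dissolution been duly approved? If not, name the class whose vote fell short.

Not approved — the Class I shares did not give the required vote.

Class I: a majority of 10201933 is 5100967; 5,100,967 required, 5,098,659 in favor — not approved.
Class II: 3/4 of 14334215 = 10750661.25, rounded up to 10750662; 10,750,662 required, 10,753,122 in favor — approved.
Class III: 3/5 of 5692194 = 3415316.40, rounded up to 3415317; 3,415,317 required, 3,415,945 in favor — approved.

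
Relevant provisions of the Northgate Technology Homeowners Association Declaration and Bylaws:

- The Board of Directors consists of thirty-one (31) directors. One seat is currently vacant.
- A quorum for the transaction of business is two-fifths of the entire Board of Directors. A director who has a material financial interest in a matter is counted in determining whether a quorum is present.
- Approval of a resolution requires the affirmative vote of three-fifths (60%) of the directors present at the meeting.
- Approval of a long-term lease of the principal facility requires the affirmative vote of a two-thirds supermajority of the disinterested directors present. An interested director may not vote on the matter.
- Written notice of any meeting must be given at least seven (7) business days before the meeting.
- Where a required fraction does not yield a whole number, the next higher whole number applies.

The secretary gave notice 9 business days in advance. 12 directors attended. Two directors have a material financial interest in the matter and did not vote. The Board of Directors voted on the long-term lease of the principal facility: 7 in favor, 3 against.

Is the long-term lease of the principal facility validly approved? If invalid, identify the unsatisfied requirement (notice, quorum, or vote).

Notice: 9 business days given; 7 required (9 ≥ 7). Satisfied.
Quorum: 12 present (interested directors count toward quorum); quorum is 13. Not satisfied.
Vote: the long-term lease of the principal facility requires two-thirds of the disinterested directors present (12 − 2 = 10). 2/3 of 10 = 6.67, rounded up to 7, so 7 affirmative votes are needed; 7 voted in favor. Satisfied. (Moot — without a quorum no business can be validly transacted.)

Invalid — quorum requirement not satisfied.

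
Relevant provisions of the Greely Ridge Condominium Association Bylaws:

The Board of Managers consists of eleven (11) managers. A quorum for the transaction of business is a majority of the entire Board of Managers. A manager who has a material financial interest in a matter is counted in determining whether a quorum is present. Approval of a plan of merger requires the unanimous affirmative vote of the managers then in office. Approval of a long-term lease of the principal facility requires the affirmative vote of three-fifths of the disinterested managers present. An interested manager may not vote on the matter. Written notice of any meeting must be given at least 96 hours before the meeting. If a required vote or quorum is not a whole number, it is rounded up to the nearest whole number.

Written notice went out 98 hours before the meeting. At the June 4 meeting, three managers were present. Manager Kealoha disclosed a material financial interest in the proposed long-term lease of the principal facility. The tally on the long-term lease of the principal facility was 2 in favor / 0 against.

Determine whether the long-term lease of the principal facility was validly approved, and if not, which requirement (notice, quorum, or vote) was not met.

Invalid — quorum requirement not satisfied.

Notice: 98 hours given; 96 required (98 ≥ 96). Satisfied.
Quorum: 3 present (interested managers count toward quorum); quorum is 6. Not satisfied.
Vote: the long-term lease of the principal facility requires three-fifths of the disinterested managers present (3 − 1 = 2). 3/5 of 2 = 1.20, rounded up to 2, so 2 affirmative votes are needed; 2 voted in favor. Satisfied. (Moot — without a quorum no business can be validly transacted.)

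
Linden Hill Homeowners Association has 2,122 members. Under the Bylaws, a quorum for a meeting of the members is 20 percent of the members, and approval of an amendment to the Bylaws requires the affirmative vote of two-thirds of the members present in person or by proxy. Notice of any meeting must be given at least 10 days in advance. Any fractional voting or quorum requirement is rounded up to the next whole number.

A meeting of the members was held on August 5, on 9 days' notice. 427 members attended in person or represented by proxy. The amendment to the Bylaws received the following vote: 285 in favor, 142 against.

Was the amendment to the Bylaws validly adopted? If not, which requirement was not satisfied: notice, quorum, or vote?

Notice: 9 days given; 10 required. Not satisfied.
Quorum: 20% of 2,122 = 424.40, rounded up to 425; 427 present. Satisfied.
Vote: requires two-thirds of those present (427); 2/3 of 427 = 284.67, rounded up to 285, so 285 needed; 285 in favor. Satisfied.

Invalid — notice requirement not satisfied.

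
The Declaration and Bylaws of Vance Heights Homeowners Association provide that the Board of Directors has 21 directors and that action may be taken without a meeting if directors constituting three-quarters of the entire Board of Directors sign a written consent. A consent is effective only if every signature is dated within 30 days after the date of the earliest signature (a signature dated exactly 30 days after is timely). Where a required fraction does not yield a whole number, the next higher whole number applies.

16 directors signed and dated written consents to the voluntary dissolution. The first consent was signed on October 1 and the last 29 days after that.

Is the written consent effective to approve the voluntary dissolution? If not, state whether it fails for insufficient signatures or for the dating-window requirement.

Effective — both the signature and dating-window requirements are satisfied.

Signatures required: three-quarters of 21 — 3/4 of 21 = 15.75, rounded up to 16, so 16 needed; 16 signed. Sufficient.
Dating window: the latest signature is 29 days after the earliest; the limit is 30 days. Within the window.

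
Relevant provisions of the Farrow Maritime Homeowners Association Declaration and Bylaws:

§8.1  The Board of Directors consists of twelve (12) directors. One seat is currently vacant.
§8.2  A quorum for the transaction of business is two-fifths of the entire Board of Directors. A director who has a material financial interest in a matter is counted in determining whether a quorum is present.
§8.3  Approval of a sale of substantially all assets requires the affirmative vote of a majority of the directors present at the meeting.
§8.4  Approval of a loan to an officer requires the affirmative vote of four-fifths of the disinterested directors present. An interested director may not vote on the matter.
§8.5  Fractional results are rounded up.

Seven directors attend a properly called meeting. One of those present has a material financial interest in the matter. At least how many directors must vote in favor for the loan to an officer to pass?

5

The loan to an officer requires four-fifths of the disinterested directors present (7 − 1 = 6).
4/5 of 6 = 4.80, rounded up to 5.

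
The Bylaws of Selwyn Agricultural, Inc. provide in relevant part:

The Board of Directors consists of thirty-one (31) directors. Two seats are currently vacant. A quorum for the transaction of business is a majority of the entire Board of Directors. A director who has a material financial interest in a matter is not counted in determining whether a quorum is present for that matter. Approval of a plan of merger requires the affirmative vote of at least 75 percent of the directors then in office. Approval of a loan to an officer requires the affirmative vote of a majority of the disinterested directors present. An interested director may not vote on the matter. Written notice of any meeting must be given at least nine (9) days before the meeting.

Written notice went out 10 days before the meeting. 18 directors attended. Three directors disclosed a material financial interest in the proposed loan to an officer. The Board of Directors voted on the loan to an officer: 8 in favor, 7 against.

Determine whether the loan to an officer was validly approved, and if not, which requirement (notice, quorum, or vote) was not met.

Invalid — quorum requirement not satisfied.

Notice: 10 days given; 9 required (10 ≥ 9). Satisfied.
Quorum: 18 present, but the 3 interested directors do not count, leaving 15. Quorum is 16. Not satisfied.
Vote: the loan to an officer requires a majority of the disinterested directors present (18 − 3 = 15). A majority of 15 is 8, so 8 affirmative votes are needed; 8 voted in favor. Satisfied. (Moot — without a quorum no business can be validly transacted.)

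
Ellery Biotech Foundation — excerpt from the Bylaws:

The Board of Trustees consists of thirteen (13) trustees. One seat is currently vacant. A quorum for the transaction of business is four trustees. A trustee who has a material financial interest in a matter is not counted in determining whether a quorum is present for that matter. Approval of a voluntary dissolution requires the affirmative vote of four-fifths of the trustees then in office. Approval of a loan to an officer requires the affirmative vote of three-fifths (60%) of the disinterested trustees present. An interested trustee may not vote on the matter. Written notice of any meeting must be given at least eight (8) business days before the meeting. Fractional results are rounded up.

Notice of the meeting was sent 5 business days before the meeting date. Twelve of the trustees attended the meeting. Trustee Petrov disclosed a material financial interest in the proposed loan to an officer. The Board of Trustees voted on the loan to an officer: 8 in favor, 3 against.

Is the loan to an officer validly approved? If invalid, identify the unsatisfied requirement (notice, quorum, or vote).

Notice: 5 business days given; 8 required (5 < 8). Not satisfied.
Quorum: 12 present, but the 1 interested trustee does not count, leaving 11. Quorum is 4. Satisfied.
Vote: the loan to an officer requires three-fifths of the disinterested trustees present (12 − 1 = 11). 3/5 of 11 = 6.60, rounded up to 7, so 7 affirmative votes are needed; 8 voted in favor. Satisfied.

Invalid — notice requirement not satisfied.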